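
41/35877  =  41/35877= 0.00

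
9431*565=5328515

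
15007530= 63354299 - 48346769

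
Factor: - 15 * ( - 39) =585  =  3^2*5^1 * 13^1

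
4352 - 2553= 1799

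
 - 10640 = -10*1064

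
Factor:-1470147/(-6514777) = 3^1*7^2*19^ ( -1)*41^( - 1 )*73^1  *137^1*8363^(  -  1)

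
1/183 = 1/183 = 0.01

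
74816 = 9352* 8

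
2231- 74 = 2157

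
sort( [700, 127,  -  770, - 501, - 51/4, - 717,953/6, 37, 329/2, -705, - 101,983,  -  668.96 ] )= [- 770, - 717, - 705,-668.96, - 501, - 101, - 51/4,37 , 127, 953/6,329/2, 700,  983 ] 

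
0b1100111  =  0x67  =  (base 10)103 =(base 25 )43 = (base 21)4J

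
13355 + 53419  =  66774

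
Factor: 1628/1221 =2^2*3^(-1 ) = 4/3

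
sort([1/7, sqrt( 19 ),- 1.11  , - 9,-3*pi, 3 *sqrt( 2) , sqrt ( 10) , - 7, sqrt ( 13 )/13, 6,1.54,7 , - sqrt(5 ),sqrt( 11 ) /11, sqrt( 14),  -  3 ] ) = [ - 3*pi,  -  9,-7,- 3, - sqrt(5 ), - 1.11,1/7, sqrt(13)/13 , sqrt (11)/11, 1.54 , sqrt( 10 ),sqrt( 14 ), 3*sqrt(2),sqrt(19 ),6, 7 ]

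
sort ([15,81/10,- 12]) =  [ - 12, 81/10,15]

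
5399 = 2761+2638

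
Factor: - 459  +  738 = 279 = 3^2*31^1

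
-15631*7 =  - 109417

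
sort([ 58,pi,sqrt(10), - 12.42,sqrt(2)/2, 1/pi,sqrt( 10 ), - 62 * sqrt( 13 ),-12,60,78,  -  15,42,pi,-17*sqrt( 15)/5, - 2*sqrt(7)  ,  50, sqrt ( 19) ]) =[ - 62*sqrt(13),-15, - 17*sqrt(15)/5, - 12.42, - 12, - 2*sqrt( 7), 1/pi,sqrt( 2 )/2, pi,pi, sqrt( 10 ),sqrt( 10), sqrt(19 ),42, 50,  58,60,78]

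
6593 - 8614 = -2021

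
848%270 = 38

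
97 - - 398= 495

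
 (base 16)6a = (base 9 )127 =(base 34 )34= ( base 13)82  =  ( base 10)106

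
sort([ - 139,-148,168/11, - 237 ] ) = [ - 237, - 148, - 139,168/11 ] 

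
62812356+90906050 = 153718406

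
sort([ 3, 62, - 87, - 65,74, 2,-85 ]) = [-87,  -  85,-65,2, 3, 62, 74 ]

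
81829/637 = 81829/637 = 128.46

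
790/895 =158/179 = 0.88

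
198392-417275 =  - 218883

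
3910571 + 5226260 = 9136831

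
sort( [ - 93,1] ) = [-93, 1]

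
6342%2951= 440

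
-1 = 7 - 8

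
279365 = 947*295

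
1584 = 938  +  646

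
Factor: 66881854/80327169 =5144758/6179013  =  2^1*3^( - 2 ) * 31^ (-1 ) *22147^( - 1 )* 2572379^1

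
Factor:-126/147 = -6/7 = - 2^1*3^1*7^( - 1)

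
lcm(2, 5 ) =10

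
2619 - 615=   2004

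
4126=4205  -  79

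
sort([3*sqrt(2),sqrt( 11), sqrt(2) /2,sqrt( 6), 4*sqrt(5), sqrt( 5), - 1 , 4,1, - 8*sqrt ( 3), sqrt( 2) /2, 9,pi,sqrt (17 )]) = [ - 8*sqrt( 3), - 1, sqrt(2)/2, sqrt(2 )/2, 1,sqrt( 5 ),sqrt( 6), pi, sqrt( 11), 4, sqrt( 17 ), 3*sqrt( 2),  4 *sqrt( 5), 9 ] 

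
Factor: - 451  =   -11^1 *41^1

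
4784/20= 1196/5 =239.20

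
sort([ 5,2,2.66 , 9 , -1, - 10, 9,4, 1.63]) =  [ - 10, - 1,1.63,2,2.66, 4, 5, 9, 9] 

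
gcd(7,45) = 1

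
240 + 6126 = 6366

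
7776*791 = 6150816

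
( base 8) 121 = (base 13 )63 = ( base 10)81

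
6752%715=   317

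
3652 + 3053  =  6705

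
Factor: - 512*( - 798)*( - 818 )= - 2^11 * 3^1 * 7^1*19^1*409^1   =  - 334215168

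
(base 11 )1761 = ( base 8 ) 4305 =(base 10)2245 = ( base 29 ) 2jc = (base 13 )1039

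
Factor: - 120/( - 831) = 40/277  =  2^3*5^1 * 277^( - 1 ) 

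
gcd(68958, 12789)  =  9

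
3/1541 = 3/1541 = 0.00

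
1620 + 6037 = 7657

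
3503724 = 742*4722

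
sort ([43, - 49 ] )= [-49,43 ] 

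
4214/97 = 4214/97 = 43.44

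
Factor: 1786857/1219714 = 2^(-1) * 3^1*71^1*149^( - 1 ) * 4093^( - 1)*8389^1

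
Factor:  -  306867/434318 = -561/794 = -2^( - 1 )*3^1*11^1*17^1* 397^( - 1 )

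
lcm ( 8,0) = 0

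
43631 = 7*6233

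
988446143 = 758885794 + 229560349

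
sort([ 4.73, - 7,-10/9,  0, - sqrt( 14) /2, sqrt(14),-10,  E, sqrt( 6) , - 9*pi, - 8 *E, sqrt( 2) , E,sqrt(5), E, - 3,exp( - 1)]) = [ - 9*pi, - 8*E, - 10, - 7,-3, -sqrt( 14 )/2,- 10/9,0 , exp (- 1),sqrt( 2),sqrt ( 5 ), sqrt( 6), E, E , E,sqrt (14 ), 4.73 ] 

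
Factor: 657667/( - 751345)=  - 5^(  -  1)*7^( - 1)*479^1*1373^1*21467^( - 1)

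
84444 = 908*93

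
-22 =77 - 99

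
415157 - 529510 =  - 114353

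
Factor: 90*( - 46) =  - 4140=- 2^2*3^2*5^1 * 23^1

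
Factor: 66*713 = 2^1*3^1*11^1*23^1*31^1 = 47058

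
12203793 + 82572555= 94776348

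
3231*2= 6462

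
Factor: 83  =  83^1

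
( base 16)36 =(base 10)54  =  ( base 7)105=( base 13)42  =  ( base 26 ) 22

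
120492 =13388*9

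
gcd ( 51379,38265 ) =1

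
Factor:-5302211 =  - 37^1 * 47^1*3049^1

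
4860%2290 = 280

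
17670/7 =2524 + 2/7 = 2524.29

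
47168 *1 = 47168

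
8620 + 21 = 8641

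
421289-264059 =157230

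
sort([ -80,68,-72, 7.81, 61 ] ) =[ - 80, - 72,7.81,61, 68] 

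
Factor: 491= 491^1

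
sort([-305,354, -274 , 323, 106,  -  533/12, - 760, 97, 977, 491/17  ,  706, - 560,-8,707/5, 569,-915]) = [ - 915, - 760,-560,-305, - 274, - 533/12, - 8 , 491/17,97,  106,  707/5,323,354, 569, 706,977 ] 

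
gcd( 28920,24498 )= 6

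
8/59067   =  8/59067 =0.00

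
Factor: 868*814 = 706552 = 2^3*7^1 * 11^1*31^1*37^1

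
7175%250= 175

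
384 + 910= 1294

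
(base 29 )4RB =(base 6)31130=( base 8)10076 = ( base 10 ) 4158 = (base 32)41u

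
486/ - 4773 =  -162/1591 = - 0.10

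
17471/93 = 17471/93= 187.86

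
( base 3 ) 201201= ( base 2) 1000010100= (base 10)532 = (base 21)147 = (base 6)2244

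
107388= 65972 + 41416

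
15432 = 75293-59861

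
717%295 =127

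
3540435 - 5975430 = -2434995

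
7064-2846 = 4218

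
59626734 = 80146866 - 20520132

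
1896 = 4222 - 2326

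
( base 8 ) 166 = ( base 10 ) 118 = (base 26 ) 4e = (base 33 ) 3J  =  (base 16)76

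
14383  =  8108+6275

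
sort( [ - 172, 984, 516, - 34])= [ - 172, - 34 , 516 , 984]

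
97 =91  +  6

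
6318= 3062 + 3256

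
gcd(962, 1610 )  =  2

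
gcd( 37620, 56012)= 836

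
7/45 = 7/45 = 0.16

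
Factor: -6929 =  - 13^2*41^1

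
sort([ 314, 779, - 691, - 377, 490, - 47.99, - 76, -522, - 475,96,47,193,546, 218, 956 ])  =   [-691,  -  522,-475,  -  377, -76,- 47.99,47,96,  193, 218,314, 490, 546,779,956 ]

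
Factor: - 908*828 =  -751824 = -2^4*3^2*23^1 *227^1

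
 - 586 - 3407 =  - 3993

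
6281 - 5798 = 483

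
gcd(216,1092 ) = 12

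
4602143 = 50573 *91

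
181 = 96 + 85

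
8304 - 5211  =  3093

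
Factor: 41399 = 41399^1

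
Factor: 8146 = 2^1*4073^1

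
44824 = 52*862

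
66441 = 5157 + 61284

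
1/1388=1/1388 = 0.00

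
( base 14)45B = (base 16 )361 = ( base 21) 1k4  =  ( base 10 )865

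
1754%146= 2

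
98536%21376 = 13032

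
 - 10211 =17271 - 27482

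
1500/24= 125/2 = 62.50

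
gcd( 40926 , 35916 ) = 6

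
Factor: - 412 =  - 2^2*103^1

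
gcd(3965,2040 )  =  5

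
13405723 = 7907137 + 5498586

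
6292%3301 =2991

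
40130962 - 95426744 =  - 55295782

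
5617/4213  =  1  +  1404/4213 = 1.33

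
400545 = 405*989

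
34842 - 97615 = -62773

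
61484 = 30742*2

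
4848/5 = 4848/5 =969.60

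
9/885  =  3/295 = 0.01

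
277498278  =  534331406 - 256833128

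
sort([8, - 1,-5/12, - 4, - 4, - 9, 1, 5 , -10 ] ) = [ - 10, - 9, - 4, - 4,-1, - 5/12, 1, 5, 8] 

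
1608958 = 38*42341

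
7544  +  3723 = 11267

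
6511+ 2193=8704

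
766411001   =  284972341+481438660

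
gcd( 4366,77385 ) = 1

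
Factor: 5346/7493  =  2^1*3^5*11^1*59^( - 1 )*127^( - 1)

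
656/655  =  1 + 1/655  =  1.00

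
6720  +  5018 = 11738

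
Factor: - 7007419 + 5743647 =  - 1263772  =  - 2^2 *37^1*8539^1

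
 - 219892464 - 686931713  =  - 906824177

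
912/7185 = 304/2395 = 0.13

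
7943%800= 743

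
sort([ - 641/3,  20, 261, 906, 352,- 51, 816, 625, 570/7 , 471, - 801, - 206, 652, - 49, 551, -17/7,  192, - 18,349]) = [ - 801, -641/3, - 206, - 51 , - 49, - 18, -17/7,20,570/7, 192 , 261, 349 , 352, 471, 551, 625 , 652,816, 906]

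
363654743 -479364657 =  - 115709914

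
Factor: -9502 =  - 2^1*4751^1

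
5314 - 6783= - 1469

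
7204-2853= 4351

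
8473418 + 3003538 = 11476956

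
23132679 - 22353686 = 778993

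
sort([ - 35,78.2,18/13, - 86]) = [ -86, - 35,18/13, 78.2 ] 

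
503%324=179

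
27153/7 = 3879 = 3879.00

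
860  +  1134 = 1994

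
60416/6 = 10069 + 1/3 =10069.33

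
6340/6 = 1056 + 2/3 = 1056.67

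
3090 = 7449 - 4359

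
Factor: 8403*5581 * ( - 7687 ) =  - 360498338241 = - 3^1*2801^1*5581^1*7687^1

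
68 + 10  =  78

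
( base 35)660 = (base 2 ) 1110110001000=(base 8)16610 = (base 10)7560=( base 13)3597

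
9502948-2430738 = 7072210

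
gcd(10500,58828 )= 28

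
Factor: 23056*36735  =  2^4*3^1*5^1*11^1*31^1*79^1*131^1=846962160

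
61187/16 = 3824+ 3/16  =  3824.19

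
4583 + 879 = 5462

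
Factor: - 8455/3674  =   - 2^( - 1)*5^1 * 11^( - 1 )*19^1*89^1*167^( - 1 ) 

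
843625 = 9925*85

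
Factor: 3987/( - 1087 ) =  - 3^2 *443^1*1087^(-1 )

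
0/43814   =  0 =0.00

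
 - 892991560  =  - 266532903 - 626458657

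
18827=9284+9543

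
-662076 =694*( - 954 )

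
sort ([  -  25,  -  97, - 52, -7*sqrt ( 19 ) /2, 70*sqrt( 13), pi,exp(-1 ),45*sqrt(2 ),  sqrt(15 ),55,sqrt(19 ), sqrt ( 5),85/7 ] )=[ - 97, - 52, - 25, - 7*sqrt( 19 )/2,exp(  -  1),sqrt(5 ),  pi, sqrt( 15),sqrt(19 ), 85/7, 55,45 * sqrt(2 ), 70*sqrt( 13 ) ] 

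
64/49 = 64/49 = 1.31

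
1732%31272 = 1732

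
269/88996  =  269/88996 = 0.00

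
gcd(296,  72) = 8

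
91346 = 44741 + 46605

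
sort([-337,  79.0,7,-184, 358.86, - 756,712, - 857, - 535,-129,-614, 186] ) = [ - 857 ,  -  756, -614,  -  535, - 337,- 184,-129,7,79.0,186, 358.86,712 ]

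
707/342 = 707/342  =  2.07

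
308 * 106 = 32648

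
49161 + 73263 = 122424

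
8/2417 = 8/2417 = 0.00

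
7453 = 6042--1411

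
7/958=7/958 = 0.01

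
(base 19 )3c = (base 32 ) 25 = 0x45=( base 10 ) 69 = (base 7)126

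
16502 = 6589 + 9913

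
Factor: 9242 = 2^1*4621^1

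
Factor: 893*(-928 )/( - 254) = 414352/127  =  2^4*19^1*29^1*47^1 * 127^(  -  1 )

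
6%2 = 0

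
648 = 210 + 438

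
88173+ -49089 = 39084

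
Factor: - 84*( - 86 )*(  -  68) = -2^5*3^1*7^1*17^1 * 43^1 = -491232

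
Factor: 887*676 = 599612 = 2^2  *13^2*887^1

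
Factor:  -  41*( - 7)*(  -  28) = -2^2*7^2*41^1 = - 8036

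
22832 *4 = 91328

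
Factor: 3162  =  2^1*3^1*17^1*31^1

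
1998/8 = 999/4 = 249.75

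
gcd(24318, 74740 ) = 2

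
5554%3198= 2356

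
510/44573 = 510/44573 = 0.01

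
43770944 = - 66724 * (  -  656 )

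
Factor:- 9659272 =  - 2^3*7^2  *41^1*601^1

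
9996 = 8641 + 1355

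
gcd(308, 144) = 4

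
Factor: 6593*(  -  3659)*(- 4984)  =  2^3*7^1 * 19^1*89^1*347^1* 3659^1 = 120232954408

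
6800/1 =6800= 6800.00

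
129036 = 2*64518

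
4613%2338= 2275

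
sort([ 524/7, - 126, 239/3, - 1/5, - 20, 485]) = [ - 126, -20, - 1/5, 524/7, 239/3,485 ] 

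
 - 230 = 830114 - 830344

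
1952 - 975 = 977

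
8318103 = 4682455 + 3635648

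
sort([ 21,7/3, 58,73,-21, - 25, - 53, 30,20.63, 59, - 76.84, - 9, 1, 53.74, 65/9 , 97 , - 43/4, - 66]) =[ - 76.84, - 66,  -  53, - 25 ,- 21, - 43/4, - 9,1,7/3, 65/9, 20.63, 21, 30, 53.74, 58, 59, 73,97] 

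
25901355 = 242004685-216103330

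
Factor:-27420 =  -2^2*3^1*5^1*457^1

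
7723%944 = 171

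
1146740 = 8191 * 140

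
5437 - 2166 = 3271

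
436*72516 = 31616976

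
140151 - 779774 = - 639623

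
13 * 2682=34866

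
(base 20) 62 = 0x7a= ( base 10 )122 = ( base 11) 101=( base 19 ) 68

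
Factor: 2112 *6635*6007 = 2^6*3^1*5^1 * 11^1 *1327^1 * 6007^1  =  84176811840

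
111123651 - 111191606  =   - 67955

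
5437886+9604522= 15042408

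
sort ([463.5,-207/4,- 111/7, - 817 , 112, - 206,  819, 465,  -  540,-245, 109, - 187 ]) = [- 817,- 540, - 245,-206, - 187,-207/4,-111/7, 109,  112,  463.5,465,819]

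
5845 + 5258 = 11103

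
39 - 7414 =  - 7375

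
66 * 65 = 4290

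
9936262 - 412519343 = -402583081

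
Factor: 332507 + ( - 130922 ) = 201585 = 3^1*5^1* 89^1 * 151^1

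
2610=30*87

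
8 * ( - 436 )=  - 3488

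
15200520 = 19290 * 788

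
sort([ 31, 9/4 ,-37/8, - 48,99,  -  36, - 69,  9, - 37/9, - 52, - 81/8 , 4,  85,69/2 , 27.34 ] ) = [ -69, - 52, - 48,  -  36, - 81/8, - 37/8,-37/9, 9/4,4, 9, 27.34 , 31, 69/2,  85,99] 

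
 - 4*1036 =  - 4144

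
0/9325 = 0 = 0.00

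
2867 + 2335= 5202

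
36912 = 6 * 6152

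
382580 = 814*470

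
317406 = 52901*6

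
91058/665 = 136+618/665 = 136.93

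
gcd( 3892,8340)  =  556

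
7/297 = 7/297 = 0.02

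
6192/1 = 6192 = 6192.00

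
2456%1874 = 582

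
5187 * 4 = 20748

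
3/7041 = 1/2347  =  0.00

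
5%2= 1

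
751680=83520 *9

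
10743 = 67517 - 56774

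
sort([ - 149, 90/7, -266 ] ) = [ - 266, - 149,  90/7]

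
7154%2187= 593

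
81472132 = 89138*914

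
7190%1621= 706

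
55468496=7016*7906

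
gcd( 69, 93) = 3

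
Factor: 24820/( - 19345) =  - 68/53 = - 2^2 *17^1 * 53^( - 1 ) 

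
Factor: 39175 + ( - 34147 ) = 2^2*3^1*419^1= 5028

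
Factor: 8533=7^1 * 23^1*53^1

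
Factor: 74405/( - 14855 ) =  -14881/2971 =- 23^1 * 647^1*2971^( - 1) 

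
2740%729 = 553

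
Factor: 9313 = 67^1*139^1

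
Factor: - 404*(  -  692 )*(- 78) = -2^5*3^1*13^1*101^1 *173^1 = -21806304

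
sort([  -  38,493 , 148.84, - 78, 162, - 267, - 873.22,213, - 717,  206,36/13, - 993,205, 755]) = [ - 993, - 873.22, - 717, - 267,  -  78, - 38,36/13,148.84, 162,205,206 , 213,493, 755] 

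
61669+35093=96762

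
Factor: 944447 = 7^1*134921^1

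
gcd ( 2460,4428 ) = 492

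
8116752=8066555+50197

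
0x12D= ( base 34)8t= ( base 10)301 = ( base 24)cd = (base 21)E7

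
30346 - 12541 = 17805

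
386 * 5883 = 2270838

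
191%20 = 11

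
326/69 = 4 + 50/69= 4.72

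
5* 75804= 379020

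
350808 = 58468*6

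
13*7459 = 96967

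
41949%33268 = 8681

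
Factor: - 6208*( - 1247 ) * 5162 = 2^7*29^2*43^1*89^1*97^1 = 39960982912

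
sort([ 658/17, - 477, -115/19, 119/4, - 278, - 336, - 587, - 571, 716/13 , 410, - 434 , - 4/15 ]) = [ - 587 , - 571, - 477, - 434,  -  336, -278,- 115/19, - 4/15,119/4,658/17, 716/13, 410]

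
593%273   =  47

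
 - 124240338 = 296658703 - 420899041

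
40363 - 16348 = 24015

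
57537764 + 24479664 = 82017428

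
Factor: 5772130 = 2^1*5^1*7^1*13^1 * 6343^1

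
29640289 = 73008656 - 43368367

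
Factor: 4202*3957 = 2^1* 3^1*11^1*191^1*1319^1 = 16627314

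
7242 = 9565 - 2323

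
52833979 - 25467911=27366068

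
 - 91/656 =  - 1 + 565/656 = - 0.14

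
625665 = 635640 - 9975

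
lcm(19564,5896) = 430408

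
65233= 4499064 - 4433831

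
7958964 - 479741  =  7479223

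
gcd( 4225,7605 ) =845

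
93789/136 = 5517/8 =689.62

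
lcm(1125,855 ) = 21375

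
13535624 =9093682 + 4441942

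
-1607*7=  -  11249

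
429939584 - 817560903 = - 387621319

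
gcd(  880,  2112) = 176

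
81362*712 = 57929744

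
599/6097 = 599/6097  =  0.10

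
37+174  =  211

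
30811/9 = 3423+4/9 = 3423.44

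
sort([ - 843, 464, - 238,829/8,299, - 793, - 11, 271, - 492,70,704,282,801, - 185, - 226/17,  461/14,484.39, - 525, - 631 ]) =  [ - 843,-793, - 631, - 525,  -  492, -238, - 185, - 226/17, - 11, 461/14,70, 829/8,271  ,  282,299,464,484.39, 704, 801]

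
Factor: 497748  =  2^2* 3^1*41479^1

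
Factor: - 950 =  - 2^1*5^2*19^1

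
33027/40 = 825+27/40=825.67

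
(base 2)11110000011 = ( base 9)2566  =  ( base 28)2cj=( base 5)30143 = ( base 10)1923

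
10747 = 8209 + 2538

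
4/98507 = 4/98507=0.00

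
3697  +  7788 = 11485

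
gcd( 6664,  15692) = 4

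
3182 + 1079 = 4261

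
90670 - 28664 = 62006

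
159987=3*53329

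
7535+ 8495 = 16030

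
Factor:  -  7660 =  - 2^2*5^1*383^1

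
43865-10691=33174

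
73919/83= 890 + 49/83 = 890.59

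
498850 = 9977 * 50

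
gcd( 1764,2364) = 12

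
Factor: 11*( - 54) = - 2^1*3^3  *  11^1 = -594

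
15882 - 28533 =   -  12651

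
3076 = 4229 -1153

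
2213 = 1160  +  1053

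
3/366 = 1/122 = 0.01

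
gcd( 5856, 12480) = 96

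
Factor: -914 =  - 2^1*457^1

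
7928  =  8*991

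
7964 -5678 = 2286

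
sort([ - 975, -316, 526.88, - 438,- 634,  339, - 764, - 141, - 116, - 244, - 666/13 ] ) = [ - 975, - 764, - 634, - 438, - 316,-244, - 141,-116, - 666/13, 339,  526.88]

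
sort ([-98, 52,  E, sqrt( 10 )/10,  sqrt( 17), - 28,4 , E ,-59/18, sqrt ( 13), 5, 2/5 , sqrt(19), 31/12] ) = [ - 98,-28,-59/18,sqrt(10)/10,2/5,31/12,E, E,sqrt( 13),4,sqrt( 17 ) , sqrt(19),5,52]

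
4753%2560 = 2193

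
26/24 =13/12 = 1.08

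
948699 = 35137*27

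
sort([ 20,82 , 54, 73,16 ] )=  [ 16,20, 54,73, 82 ]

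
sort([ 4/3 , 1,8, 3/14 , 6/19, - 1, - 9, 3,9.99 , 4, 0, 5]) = [ - 9,- 1,  0, 3/14, 6/19  ,  1,  4/3, 3 , 4, 5, 8,9.99 ]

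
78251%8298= 3569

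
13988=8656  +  5332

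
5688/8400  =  237/350  =  0.68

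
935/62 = 935/62 = 15.08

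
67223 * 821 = 55190083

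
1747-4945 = -3198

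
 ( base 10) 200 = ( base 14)104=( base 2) 11001000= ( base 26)7i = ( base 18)b2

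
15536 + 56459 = 71995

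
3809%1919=1890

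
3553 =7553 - 4000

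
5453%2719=15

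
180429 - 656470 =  - 476041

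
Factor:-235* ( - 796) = 2^2*5^1*47^1*199^1 = 187060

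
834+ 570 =1404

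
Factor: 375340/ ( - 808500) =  - 383/825 = - 3^(-1 )*5^( - 2 )*11^(-1 ) * 383^1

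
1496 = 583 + 913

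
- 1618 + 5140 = 3522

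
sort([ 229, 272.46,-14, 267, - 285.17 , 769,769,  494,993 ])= [ - 285.17,  -  14,229, 267, 272.46, 494,769,769 , 993]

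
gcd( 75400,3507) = 1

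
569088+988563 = 1557651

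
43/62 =43/62 = 0.69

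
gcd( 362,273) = 1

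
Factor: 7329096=2^3*3^3*33931^1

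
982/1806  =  491/903   =  0.54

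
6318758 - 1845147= 4473611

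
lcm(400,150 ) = 1200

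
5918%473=242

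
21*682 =14322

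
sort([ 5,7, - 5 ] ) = [  -  5,5 , 7 ] 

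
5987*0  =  0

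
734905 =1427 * 515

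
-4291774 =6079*( - 706)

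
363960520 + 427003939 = 790964459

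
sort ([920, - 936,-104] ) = [- 936, - 104, 920]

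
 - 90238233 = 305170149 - 395408382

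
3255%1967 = 1288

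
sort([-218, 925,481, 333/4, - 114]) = [-218, - 114, 333/4, 481, 925]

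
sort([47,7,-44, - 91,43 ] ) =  [ - 91, - 44,7,43,  47]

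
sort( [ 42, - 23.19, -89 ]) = [ -89, - 23.19,42] 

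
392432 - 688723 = - 296291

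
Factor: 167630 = 2^1 * 5^1*16763^1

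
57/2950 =57/2950 = 0.02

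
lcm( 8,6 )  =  24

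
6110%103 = 33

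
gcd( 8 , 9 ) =1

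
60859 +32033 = 92892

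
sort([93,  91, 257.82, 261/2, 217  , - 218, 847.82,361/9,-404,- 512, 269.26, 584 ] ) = [ - 512,  -  404, - 218, 361/9, 91, 93, 261/2, 217, 257.82,269.26, 584 , 847.82 ] 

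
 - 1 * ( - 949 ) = 949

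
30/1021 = 30/1021 = 0.03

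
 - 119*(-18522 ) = 2204118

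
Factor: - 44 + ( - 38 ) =-2^1*41^1 = -82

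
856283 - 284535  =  571748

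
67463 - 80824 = - 13361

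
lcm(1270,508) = 2540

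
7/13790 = 1/1970 = 0.00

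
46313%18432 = 9449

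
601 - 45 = 556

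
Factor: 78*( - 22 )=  -1716 = -2^2*3^1* 11^1*13^1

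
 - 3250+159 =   -  3091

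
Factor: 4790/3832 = 5/4 = 2^( - 2 )*5^1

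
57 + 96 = 153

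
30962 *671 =20775502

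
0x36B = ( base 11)726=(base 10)875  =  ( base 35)p0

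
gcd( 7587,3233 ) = 1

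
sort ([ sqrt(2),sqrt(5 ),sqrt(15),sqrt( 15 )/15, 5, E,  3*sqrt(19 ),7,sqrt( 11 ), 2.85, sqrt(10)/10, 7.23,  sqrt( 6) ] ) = [ sqrt(15)/15, sqrt(10 )/10, sqrt( 2),sqrt(5),sqrt(6),E,2.85,sqrt(11 ),sqrt( 15 ),5,  7, 7.23,3*sqrt ( 19 ) ] 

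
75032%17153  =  6420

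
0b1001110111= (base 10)631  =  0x277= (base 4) 21313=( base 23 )14a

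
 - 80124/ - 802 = 99+ 363/401  =  99.91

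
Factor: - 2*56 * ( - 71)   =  2^4*7^1*71^1 = 7952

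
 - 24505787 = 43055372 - 67561159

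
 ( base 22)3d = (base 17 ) 4b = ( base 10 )79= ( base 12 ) 67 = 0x4f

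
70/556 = 35/278 = 0.13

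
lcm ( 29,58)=58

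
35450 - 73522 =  - 38072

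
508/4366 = 254/2183 = 0.12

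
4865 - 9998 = -5133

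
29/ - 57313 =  - 1 + 57284/57313 = - 0.00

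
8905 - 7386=1519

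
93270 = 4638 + 88632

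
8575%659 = 8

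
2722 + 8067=10789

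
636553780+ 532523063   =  1169076843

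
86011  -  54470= 31541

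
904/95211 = 904/95211 = 0.01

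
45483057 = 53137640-7654583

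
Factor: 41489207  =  41489207^1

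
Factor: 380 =2^2*5^1*19^1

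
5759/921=5759/921 = 6.25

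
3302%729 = 386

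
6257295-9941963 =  - 3684668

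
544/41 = 544/41 = 13.27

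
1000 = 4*250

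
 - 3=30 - 33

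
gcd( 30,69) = 3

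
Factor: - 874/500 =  - 2^( - 1) *5^( - 3)*19^1*23^1   =  -437/250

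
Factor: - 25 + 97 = 72 = 2^3 * 3^2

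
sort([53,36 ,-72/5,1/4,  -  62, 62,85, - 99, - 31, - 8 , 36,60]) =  [ - 99,  -  62, - 31, - 72/5, - 8, 1/4, 36,36 , 53,60,  62 , 85]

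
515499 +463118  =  978617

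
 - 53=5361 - 5414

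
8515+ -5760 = 2755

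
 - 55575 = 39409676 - 39465251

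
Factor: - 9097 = - 11^1*827^1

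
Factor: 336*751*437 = 110270832 = 2^4*3^1*7^1*19^1*23^1*751^1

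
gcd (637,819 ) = 91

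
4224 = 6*704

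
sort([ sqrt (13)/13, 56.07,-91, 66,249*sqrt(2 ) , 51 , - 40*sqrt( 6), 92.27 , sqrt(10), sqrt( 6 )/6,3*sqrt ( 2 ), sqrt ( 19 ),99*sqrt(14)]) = [ - 40*sqrt(6), - 91, sqrt( 13 ) /13,sqrt(6)/6,  sqrt (10), 3*sqrt (2), sqrt (19 ),51, 56.07,66 , 92.27,  249*sqrt (2),99*sqrt( 14 ) ]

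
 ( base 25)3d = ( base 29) 31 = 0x58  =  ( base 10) 88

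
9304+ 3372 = 12676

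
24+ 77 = 101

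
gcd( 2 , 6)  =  2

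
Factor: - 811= - 811^1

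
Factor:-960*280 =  - 268800=- 2^9*3^1*5^2*7^1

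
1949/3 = 1949/3 = 649.67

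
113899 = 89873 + 24026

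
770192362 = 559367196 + 210825166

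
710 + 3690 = 4400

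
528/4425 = 176/1475 = 0.12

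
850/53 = 16 + 2/53 = 16.04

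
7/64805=7/64805 =0.00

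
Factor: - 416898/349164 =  - 2^(-1)*3^(- 1)*19^1*23^1*61^(  -  1) = -437/366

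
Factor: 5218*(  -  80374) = -419391532= - 2^2*7^1*2609^1*5741^1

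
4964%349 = 78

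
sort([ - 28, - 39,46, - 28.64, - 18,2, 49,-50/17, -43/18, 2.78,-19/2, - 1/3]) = [ - 39,-28.64, -28 , - 18, - 19/2, - 50/17, - 43/18, - 1/3, 2, 2.78, 46, 49 ]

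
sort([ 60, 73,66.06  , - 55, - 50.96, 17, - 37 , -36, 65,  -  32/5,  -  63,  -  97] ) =[ - 97,- 63,-55,-50.96,- 37, - 36, - 32/5, 17, 60,65, 66.06,73 ]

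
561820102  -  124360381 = 437459721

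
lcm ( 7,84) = 84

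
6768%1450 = 968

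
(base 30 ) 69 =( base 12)139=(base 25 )7e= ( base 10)189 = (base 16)bd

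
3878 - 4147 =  - 269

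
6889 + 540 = 7429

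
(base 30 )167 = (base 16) 43F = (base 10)1087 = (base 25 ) 1IC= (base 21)29g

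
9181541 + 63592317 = 72773858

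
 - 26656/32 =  - 833 = - 833.00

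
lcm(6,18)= 18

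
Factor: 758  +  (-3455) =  - 2697 = - 3^1*29^1*31^1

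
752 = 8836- 8084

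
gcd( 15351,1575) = 21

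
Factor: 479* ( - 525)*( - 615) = 3^2*5^3 *7^1*41^1*479^1 = 154657125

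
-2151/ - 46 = 2151/46  =  46.76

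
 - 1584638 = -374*4237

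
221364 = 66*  3354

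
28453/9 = 28453/9 =3161.44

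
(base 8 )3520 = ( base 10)1872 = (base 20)4DC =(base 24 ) 360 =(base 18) 5E0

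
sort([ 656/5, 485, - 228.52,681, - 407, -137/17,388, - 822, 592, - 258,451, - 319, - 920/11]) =[  -  822,-407,  -  319,-258, - 228.52, - 920/11,-137/17, 656/5, 388,  451, 485, 592, 681]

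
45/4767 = 15/1589 = 0.01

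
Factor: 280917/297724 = 117/124 = 2^(-2 )*3^2* 13^1*31^(  -  1 )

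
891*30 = 26730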